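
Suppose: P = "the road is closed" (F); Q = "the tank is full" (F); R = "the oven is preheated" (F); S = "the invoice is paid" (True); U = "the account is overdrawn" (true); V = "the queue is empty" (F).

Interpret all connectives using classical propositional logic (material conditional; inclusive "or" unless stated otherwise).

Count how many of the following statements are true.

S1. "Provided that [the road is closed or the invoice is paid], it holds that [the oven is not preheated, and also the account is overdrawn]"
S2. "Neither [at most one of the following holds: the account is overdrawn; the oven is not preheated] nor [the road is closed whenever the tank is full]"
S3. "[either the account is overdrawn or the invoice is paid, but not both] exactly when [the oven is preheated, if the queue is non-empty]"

S1: Formalization: (P or S) -> (not R and U)

P or S = False or True = True
not R = not False = True
not R and U = True and True = True
(P or S) -> (not R and U) = True -> True = True
Hence S1 is true.

S2: Parsed as (U nand not R) nor (Q -> P)

not R = not False = True
U nand not R = True nand True = False
Q -> P = False -> False = True
(U nand not R) nor (Q -> P) = False nor True = False
Thus S2 is false.

S3: In symbols: (U xor S) iff (not V -> R)

U xor S = True xor True = False
not V = not False = True
not V -> R = True -> False = False
(U xor S) iff (not V -> R) = False iff False = True
So S3 is true.

True statements: 2 (S1, S3).

2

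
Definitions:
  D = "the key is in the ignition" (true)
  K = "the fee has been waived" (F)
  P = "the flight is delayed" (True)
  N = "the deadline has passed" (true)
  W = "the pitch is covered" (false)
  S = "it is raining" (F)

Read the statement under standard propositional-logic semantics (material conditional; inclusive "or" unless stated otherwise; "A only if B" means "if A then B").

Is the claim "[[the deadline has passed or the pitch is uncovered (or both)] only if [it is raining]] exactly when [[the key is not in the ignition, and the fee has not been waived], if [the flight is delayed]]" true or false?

In symbols: ((N | ~W) -> S) <-> (P -> (~D & ~K))

~W = ~F = T
N | ~W = T | T = T
(N | ~W) -> S = T -> F = F
~D = ~T = F
~K = ~F = T
~D & ~K = F & T = F
P -> (~D & ~K) = T -> F = F
((N | ~W) -> S) <-> (P -> (~D & ~K)) = F <-> F = T

true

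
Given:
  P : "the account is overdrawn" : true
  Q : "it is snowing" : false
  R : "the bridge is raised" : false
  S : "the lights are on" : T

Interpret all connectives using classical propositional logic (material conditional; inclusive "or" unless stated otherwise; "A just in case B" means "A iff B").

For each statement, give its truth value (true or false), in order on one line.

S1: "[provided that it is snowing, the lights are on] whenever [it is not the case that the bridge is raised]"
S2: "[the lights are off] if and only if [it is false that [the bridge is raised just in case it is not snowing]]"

S1: Formalization: ~R -> (Q -> S)

~R = ~F = T
Q -> S = F -> T = T
~R -> (Q -> S) = T -> T = T
Hence S1 is true.

S2: This is ~S <-> ~(R <-> ~Q).

~S = ~T = F
~Q = ~F = T
R <-> ~Q = F <-> T = F
~(R <-> ~Q) = ~F = T
~S <-> ~(R <-> ~Q) = F <-> T = F
Thus S2 is false.

S1 True, S2 False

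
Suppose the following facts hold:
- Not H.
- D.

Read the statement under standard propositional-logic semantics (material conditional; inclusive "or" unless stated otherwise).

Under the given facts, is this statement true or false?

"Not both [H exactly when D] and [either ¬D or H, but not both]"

The statement is true.

This is (H iff D) nand (not D xor H).

H iff D = False iff True = False
not D = not True = False
not D xor H = False xor False = False
(H iff D) nand (not D xor H) = False nand False = True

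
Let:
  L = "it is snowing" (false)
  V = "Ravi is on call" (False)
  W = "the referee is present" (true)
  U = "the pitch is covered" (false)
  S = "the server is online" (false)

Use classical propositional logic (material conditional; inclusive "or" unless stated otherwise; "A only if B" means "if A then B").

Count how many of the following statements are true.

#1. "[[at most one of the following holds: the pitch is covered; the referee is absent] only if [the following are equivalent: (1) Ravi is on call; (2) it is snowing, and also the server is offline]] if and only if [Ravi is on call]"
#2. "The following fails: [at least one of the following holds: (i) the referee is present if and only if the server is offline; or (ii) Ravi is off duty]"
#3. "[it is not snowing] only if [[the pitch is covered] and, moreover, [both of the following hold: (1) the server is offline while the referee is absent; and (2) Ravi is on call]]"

#1: Parsed as ((U ↑ ¬W) → (V ↔ (L ∧ ¬S))) ↔ V

¬W = ¬T = F
U ↑ ¬W = F ↑ F = T
¬S = ¬F = T
L ∧ ¬S = F ∧ T = F
V ↔ (L ∧ ¬S) = F ↔ F = T
(U ↑ ¬W) → (V ↔ (L ∧ ¬S)) = T → T = T
((U ↑ ¬W) → (V ↔ (L ∧ ¬S))) ↔ V = T ↔ F = F
Thus #1 is false.

#2: Formalization: ¬((W ↔ ¬S) ∨ ¬V)

¬S = ¬F = T
W ↔ ¬S = T ↔ T = T
¬V = ¬F = T
(W ↔ ¬S) ∨ ¬V = T ∨ T = T
¬((W ↔ ¬S) ∨ ¬V) = ¬T = F
Thus #2 is false.

#3: Parsed as ¬L → (U ∧ ((¬S ∧ ¬W) ∧ V))

¬L = ¬F = T
¬S = ¬F = T
¬W = ¬T = F
¬S ∧ ¬W = T ∧ F = F
(¬S ∧ ¬W) ∧ V = F ∧ F = F
U ∧ ((¬S ∧ ¬W) ∧ V) = F ∧ F = F
¬L → (U ∧ ((¬S ∧ ¬W) ∧ V)) = T → F = F
Hence #3 is false.

0 of the 3 statements are true (none).

0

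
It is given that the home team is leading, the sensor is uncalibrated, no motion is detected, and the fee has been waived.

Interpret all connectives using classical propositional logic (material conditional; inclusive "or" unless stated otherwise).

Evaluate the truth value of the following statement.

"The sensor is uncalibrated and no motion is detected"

Let Q = "the sensor is calibrated" (F), R = "motion is detected" (F).
Parsed as ~Q & ~R

~Q = ~F = T
~R = ~F = T
~Q & ~R = T & T = T

True.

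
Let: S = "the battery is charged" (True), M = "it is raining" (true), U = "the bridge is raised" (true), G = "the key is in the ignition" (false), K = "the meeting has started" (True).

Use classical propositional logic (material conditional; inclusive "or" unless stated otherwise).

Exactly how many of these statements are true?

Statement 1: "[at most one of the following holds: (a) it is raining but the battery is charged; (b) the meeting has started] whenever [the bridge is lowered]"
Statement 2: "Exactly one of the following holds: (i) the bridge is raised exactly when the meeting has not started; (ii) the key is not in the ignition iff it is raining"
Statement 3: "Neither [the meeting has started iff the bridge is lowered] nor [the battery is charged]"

2

Statement 1: In symbols: not U -> ((M and S) nand K)

not U = not True = False
M and S = True and True = True
(M and S) nand K = True nand True = False
not U -> ((M and S) nand K) = False -> False = True
So Statement 1 is true.

Statement 2: Formalization: (U iff not K) xor (not G iff M)

not K = not True = False
U iff not K = True iff False = False
not G = not False = True
not G iff M = True iff True = True
(U iff not K) xor (not G iff M) = False xor True = True
Thus Statement 2 is true.

Statement 3: This is (K iff not U) nor S.

not U = not True = False
K iff not U = True iff False = False
(K iff not U) nor S = False nor True = False
So Statement 3 is false.

Count: 2.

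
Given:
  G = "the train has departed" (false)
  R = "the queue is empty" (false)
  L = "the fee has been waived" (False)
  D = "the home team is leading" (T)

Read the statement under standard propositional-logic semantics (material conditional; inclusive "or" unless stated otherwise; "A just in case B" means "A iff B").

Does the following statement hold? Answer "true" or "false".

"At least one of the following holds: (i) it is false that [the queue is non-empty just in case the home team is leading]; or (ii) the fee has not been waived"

True

This is ~(~R <-> D) | ~L.

~R = ~F = T
~R <-> D = T <-> T = T
~(~R <-> D) = ~T = F
~L = ~F = T
~(~R <-> D) | ~L = F | T = T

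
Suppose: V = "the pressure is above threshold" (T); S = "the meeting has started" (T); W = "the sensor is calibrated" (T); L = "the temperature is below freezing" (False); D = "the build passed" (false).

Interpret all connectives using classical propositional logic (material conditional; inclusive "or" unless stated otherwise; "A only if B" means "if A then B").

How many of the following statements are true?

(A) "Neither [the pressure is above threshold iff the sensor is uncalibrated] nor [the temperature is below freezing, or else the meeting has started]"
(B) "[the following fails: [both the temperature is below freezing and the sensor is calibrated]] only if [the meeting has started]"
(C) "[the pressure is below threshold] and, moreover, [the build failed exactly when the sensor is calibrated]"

(A): Formalization: (V <-> ~W) nor (L | S)

~W = ~T = F
V <-> ~W = T <-> F = F
L | S = F | T = T
(V <-> ~W) nor (L | S) = F nor T = F
So (A) is false.

(B): In symbols: ~(L & W) -> S

L & W = F & T = F
~(L & W) = ~F = T
~(L & W) -> S = T -> T = T
So (B) is true.

(C): This is ~V & (~D <-> W).

~V = ~T = F
~D = ~F = T
~D <-> W = T <-> T = T
~V & (~D <-> W) = F & T = F
So (C) is false.

True statements: 1 ((B)).

1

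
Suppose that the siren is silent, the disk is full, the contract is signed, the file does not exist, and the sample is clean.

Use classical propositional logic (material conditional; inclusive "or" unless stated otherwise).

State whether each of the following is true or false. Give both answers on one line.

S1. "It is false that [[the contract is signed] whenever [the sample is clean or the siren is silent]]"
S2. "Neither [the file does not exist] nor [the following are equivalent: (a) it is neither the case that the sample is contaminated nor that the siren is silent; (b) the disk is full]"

S1 False, S2 False

Let K = "the sample is contaminated" (F), D = "the siren is sounding" (F), U = "the contract is signed" (T), M = "the file exists" (F), P = "the disk is full" (T).

S1: Parsed as ~((~K | ~D) -> U)

~K = ~F = T
~D = ~F = T
~K | ~D = T | T = T
(~K | ~D) -> U = T -> T = T
~((~K | ~D) -> U) = ~T = F
Hence S1 is false.

S2: Formalization: ~M nor ((K nor ~D) <-> P)

~M = ~F = T
~D = ~F = T
K nor ~D = F nor T = F
(K nor ~D) <-> P = F <-> T = F
~M nor ((K nor ~D) <-> P) = T nor F = F
Hence S2 is false.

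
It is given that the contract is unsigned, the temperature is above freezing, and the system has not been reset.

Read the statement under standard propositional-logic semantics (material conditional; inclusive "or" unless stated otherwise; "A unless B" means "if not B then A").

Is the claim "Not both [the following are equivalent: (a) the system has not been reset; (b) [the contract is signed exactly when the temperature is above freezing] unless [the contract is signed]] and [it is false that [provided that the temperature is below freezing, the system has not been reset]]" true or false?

Let R = "the system has been reset" (F), P = "the contract is signed" (F), Q = "the temperature is below freezing" (F).
Parsed as (~R <-> ((P <-> ~Q) | P)) nand ~(Q -> ~R)

~R = ~F = T
~Q = ~F = T
P <-> ~Q = F <-> T = F
(P <-> ~Q) | P = F | F = F
~R <-> ((P <-> ~Q) | P) = T <-> F = F
~R = ~F = T
Q -> ~R = F -> T = T
~(Q -> ~R) = ~T = F
(~R <-> ((P <-> ~Q) | P)) nand ~(Q -> ~R) = F nand F = T

true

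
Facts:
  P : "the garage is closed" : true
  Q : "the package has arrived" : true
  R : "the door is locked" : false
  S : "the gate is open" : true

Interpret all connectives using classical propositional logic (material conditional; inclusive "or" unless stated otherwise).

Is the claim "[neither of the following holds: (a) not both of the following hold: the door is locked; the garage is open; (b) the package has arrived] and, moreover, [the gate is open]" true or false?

The statement is false.

Values: R=False, P=True, Q=True, S=True.
Formalization: ((R nand not P) nor Q) and S

not P = not True = False
R nand not P = False nand False = True
(R nand not P) nor Q = True nor True = False
((R nand not P) nor Q) and S = False and True = False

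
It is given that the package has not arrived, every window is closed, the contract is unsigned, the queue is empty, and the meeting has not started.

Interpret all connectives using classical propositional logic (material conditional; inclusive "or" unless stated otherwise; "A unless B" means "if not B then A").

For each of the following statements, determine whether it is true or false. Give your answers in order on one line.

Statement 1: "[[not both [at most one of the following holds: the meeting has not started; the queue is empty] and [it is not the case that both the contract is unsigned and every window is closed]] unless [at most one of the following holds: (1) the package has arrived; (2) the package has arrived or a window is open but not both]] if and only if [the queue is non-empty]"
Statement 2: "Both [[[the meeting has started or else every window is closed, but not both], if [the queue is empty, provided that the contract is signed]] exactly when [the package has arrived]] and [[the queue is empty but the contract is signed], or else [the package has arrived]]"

Statement 1 false; Statement 2 false

Let U = "the meeting has started" (F), S = "the queue is empty" (T), R = "the contract is signed" (F), Q = "a window is open" (F), P = "the package has arrived" (F).

Statement 1: Formalization: (((¬U ↑ S) ↑ (¬R ↑ ¬Q)) ∨ (P ↑ (P ⊕ Q))) ↔ ¬S

¬U = ¬F = T
¬U ↑ S = T ↑ T = F
¬R = ¬F = T
¬Q = ¬F = T
¬R ↑ ¬Q = T ↑ T = F
(¬U ↑ S) ↑ (¬R ↑ ¬Q) = F ↑ F = T
P ⊕ Q = F ⊕ F = F
P ↑ (P ⊕ Q) = F ↑ F = T
((¬U ↑ S) ↑ (¬R ↑ ¬Q)) ∨ (P ↑ (P ⊕ Q)) = T ∨ T = T
¬S = ¬T = F
(((¬U ↑ S) ↑ (¬R ↑ ¬Q)) ∨ (P ↑ (P ⊕ Q))) ↔ ¬S = T ↔ F = F
So Statement 1 is false.

Statement 2: Parsed as (((R → S) → (U ⊕ ¬Q)) ↔ P) ∧ ((S ∧ R) ∨ P)

R → S = F → T = T
¬Q = ¬F = T
U ⊕ ¬Q = F ⊕ T = T
(R → S) → (U ⊕ ¬Q) = T → T = T
((R → S) → (U ⊕ ¬Q)) ↔ P = T ↔ F = F
S ∧ R = T ∧ F = F
(S ∧ R) ∨ P = F ∨ F = F
(((R → S) → (U ⊕ ¬Q)) ↔ P) ∧ ((S ∧ R) ∨ P) = F ∧ F = F
Thus Statement 2 is false.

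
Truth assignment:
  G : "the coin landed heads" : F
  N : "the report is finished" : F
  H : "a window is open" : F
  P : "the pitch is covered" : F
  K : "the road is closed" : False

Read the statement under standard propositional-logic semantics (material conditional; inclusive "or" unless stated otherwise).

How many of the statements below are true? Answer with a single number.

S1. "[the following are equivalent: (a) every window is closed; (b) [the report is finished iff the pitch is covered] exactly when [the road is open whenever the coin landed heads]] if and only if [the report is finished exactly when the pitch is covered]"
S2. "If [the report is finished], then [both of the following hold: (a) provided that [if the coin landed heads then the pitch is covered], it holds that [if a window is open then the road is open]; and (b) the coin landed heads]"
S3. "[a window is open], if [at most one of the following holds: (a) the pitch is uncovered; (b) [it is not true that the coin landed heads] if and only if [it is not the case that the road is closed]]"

3

S1: Parsed as (~H <-> ((N <-> P) <-> (G -> ~K))) <-> (N <-> P)

~H = ~F = T
N <-> P = F <-> F = T
~K = ~F = T
G -> ~K = F -> T = T
(N <-> P) <-> (G -> ~K) = T <-> T = T
~H <-> ((N <-> P) <-> (G -> ~K)) = T <-> T = T
N <-> P = F <-> F = T
(~H <-> ((N <-> P) <-> (G -> ~K))) <-> (N <-> P) = T <-> T = T
So S1 is true.

S2: Formalization: N -> (((G -> P) -> (H -> ~K)) & G)

G -> P = F -> F = T
~K = ~F = T
H -> ~K = F -> T = T
(G -> P) -> (H -> ~K) = T -> T = T
((G -> P) -> (H -> ~K)) & G = T & F = F
N -> (((G -> P) -> (H -> ~K)) & G) = F -> F = T
Hence S2 is true.

S3: This is (~P nand (~G <-> ~K)) -> H.

~P = ~F = T
~G = ~F = T
~K = ~F = T
~G <-> ~K = T <-> T = T
~P nand (~G <-> ~K) = T nand T = F
(~P nand (~G <-> ~K)) -> H = F -> F = T
Thus S3 is true.

3 of the 3 statements are true (S1, S2, S3).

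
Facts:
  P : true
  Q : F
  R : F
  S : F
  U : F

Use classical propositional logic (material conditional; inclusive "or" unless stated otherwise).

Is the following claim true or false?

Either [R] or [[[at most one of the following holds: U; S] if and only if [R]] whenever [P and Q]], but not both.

true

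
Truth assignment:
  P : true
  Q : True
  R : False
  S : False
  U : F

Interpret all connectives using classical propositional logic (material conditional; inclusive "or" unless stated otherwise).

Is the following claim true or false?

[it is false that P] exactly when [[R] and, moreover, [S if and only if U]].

This is not P iff (R and (S iff U)).

not P = not True = False
S iff U = False iff False = True
R and (S iff U) = False and True = False
not P iff (R and (S iff U)) = False iff False = True

True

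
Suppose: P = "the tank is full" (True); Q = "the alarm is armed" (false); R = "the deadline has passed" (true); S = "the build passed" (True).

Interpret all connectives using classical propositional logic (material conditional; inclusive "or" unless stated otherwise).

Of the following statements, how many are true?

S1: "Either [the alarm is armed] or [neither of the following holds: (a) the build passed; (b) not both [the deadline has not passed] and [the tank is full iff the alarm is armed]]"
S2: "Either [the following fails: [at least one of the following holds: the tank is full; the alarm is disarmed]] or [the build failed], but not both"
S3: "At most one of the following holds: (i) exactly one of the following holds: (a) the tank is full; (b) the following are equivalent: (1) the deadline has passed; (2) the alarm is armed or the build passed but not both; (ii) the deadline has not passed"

S1: This is Q | (S nor (~R nand (P <-> Q))).

~R = ~T = F
P <-> Q = T <-> F = F
~R nand (P <-> Q) = F nand F = T
S nor (~R nand (P <-> Q)) = T nor T = F
Q | (S nor (~R nand (P <-> Q))) = F | F = F
Hence S1 is false.

S2: Formalization: ~(P | ~Q) xor ~S

~Q = ~F = T
P | ~Q = T | T = T
~(P | ~Q) = ~T = F
~S = ~T = F
~(P | ~Q) xor ~S = F xor F = F
Thus S2 is false.

S3: This is (P xor (R <-> (Q xor S))) nand ~R.

Q xor S = F xor T = T
R <-> (Q xor S) = T <-> T = T
P xor (R <-> (Q xor S)) = T xor T = F
~R = ~T = F
(P xor (R <-> (Q xor S))) nand ~R = F nand F = T
So S3 is true.

True statements: 1 (S3).

1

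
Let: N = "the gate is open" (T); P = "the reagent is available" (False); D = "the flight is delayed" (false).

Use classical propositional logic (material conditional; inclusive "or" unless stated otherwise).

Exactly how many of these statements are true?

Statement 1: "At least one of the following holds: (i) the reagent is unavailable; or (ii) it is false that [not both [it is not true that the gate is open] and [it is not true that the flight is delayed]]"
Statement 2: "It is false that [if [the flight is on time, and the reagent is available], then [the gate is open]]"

Statement 1: This is ¬P ∨ ¬(¬N ↑ ¬D).

¬P = ¬F = T
¬N = ¬T = F
¬D = ¬F = T
¬N ↑ ¬D = F ↑ T = T
¬(¬N ↑ ¬D) = ¬T = F
¬P ∨ ¬(¬N ↑ ¬D) = T ∨ F = T
So Statement 1 is true.

Statement 2: Formalization: ¬((¬D ∧ P) → N)

¬D = ¬F = T
¬D ∧ P = T ∧ F = F
(¬D ∧ P) → N = F → T = T
¬((¬D ∧ P) → N) = ¬T = F
Thus Statement 2 is false.

Count: 1.

1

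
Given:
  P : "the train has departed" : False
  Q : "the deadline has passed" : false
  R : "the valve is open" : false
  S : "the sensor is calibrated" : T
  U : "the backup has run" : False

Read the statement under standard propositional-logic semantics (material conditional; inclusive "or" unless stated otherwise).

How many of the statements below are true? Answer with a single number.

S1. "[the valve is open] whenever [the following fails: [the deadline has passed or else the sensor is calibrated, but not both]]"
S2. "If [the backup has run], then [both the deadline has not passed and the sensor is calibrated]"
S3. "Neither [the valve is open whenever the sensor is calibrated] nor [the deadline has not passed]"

S1: Parsed as not (Q xor S) -> R

Q xor S = False xor True = True
not (Q xor S) = not True = False
not (Q xor S) -> R = False -> False = True
Thus S1 is true.

S2: Parsed as U -> (not Q and S)

not Q = not False = True
not Q and S = True and True = True
U -> (not Q and S) = False -> True = True
Thus S2 is true.

S3: In symbols: (S -> R) nor not Q

S -> R = True -> False = False
not Q = not False = True
(S -> R) nor not Q = False nor True = False
So S3 is false.

True statements: 2 (S1, S2).

2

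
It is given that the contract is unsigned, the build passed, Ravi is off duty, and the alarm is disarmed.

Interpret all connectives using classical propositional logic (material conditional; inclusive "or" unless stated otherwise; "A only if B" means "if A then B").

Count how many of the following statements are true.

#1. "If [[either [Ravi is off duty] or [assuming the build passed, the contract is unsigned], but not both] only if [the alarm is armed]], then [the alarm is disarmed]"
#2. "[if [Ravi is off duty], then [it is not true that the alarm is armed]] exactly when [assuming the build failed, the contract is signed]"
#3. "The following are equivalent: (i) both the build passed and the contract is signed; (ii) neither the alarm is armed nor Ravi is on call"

2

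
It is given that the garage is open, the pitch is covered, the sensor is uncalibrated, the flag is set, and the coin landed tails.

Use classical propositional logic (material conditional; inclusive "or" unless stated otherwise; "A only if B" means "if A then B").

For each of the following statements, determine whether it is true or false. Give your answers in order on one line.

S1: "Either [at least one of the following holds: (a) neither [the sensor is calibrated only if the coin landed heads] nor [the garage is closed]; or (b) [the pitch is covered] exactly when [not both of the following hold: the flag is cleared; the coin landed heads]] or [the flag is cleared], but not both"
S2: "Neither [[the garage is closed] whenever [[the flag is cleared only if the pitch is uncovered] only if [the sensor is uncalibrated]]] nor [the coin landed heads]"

S1 True, S2 True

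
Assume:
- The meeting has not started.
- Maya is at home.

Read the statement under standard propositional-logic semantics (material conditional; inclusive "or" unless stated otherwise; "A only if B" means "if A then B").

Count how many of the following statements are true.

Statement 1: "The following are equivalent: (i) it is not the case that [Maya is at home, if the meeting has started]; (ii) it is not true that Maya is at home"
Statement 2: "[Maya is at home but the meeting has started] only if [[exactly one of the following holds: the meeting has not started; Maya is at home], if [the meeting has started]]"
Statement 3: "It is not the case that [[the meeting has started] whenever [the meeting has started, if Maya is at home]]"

Let D = "the meeting has started" (F), W = "Maya is at home" (T).

Statement 1: Parsed as ~(D -> W) <-> ~W

D -> W = F -> T = T
~(D -> W) = ~T = F
~W = ~T = F
~(D -> W) <-> ~W = F <-> F = T
So Statement 1 is true.

Statement 2: Formalization: (W & D) -> (D -> (~D xor W))

W & D = T & F = F
~D = ~F = T
~D xor W = T xor T = F
D -> (~D xor W) = F -> F = T
(W & D) -> (D -> (~D xor W)) = F -> T = T
So Statement 2 is true.

Statement 3: In symbols: ~((W -> D) -> D)

W -> D = T -> F = F
(W -> D) -> D = F -> F = T
~((W -> D) -> D) = ~T = F
Hence Statement 3 is false.

2 of the 3 statements are true (Statement 1, Statement 2).

2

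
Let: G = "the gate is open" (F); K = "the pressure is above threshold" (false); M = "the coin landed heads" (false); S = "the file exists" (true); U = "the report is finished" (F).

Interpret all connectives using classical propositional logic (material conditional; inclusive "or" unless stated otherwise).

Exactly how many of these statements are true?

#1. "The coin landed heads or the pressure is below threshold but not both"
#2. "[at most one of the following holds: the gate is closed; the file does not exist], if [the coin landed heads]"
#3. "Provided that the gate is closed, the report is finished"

#1: Formalization: M xor not K

not K = not False = True
M xor not K = False xor True = True
Hence #1 is true.

#2: Formalization: M -> (not G nand not S)

not G = not False = True
not S = not True = False
not G nand not S = True nand False = True
M -> (not G nand not S) = False -> True = True
Thus #2 is true.

#3: Parsed as not G -> U

not G = not False = True
not G -> U = True -> False = False
Hence #3 is false.

Count: 2.

2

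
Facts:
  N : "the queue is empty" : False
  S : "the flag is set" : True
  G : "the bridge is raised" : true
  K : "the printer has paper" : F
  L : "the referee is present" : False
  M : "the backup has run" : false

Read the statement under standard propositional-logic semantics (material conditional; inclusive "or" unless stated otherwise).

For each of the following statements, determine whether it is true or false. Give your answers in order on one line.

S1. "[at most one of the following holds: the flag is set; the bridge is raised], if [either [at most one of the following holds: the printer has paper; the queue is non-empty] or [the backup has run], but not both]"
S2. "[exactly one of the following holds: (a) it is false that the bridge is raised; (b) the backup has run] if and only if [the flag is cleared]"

S1: In symbols: ((K nand ~N) xor M) -> (S nand G)

~N = ~F = T
K nand ~N = F nand T = T
(K nand ~N) xor M = T xor F = T
S nand G = T nand T = F
((K nand ~N) xor M) -> (S nand G) = T -> F = F
Hence S1 is false.

S2: Parsed as (~G xor M) <-> ~S

~G = ~T = F
~G xor M = F xor F = F
~S = ~T = F
(~G xor M) <-> ~S = F <-> F = T
Thus S2 is true.

S1 false / S2 true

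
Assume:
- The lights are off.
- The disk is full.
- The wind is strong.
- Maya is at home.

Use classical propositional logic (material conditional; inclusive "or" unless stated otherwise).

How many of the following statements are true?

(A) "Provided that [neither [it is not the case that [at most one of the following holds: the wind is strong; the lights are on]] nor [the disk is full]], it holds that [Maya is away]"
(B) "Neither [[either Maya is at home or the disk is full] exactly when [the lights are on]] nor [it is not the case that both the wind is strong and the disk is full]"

Let L = "the wind is strong" (T), S = "the lights are on" (F), K = "the disk is full" (T), G = "Maya is at home" (T).

(A): Formalization: (~(L nand S) nor K) -> ~G

L nand S = T nand F = T
~(L nand S) = ~T = F
~(L nand S) nor K = F nor T = F
~G = ~T = F
(~(L nand S) nor K) -> ~G = F -> F = T
So (A) is true.

(B): This is ((G | K) <-> S) nor (L nand K).

G | K = T | T = T
(G | K) <-> S = T <-> F = F
L nand K = T nand T = F
((G | K) <-> S) nor (L nand K) = F nor F = T
Hence (B) is true.

2 of the 2 statements are true ((A), (B)).

2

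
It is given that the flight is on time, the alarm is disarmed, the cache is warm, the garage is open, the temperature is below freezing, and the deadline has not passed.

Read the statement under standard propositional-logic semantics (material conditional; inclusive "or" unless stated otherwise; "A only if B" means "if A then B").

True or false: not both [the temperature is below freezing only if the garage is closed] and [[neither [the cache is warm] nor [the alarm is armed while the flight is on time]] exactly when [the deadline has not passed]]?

True

Let U = "the temperature is below freezing" (T), S = "the garage is closed" (F), R = "the cache is warm" (T), Q = "the alarm is armed" (F), P = "the flight is delayed" (F), V = "the deadline has passed" (F).
This is (U → S) ↑ ((R ↓ (Q ∧ ¬P)) ↔ ¬V).

U → S = T → F = F
¬P = ¬F = T
Q ∧ ¬P = F ∧ T = F
R ↓ (Q ∧ ¬P) = T ↓ F = F
¬V = ¬F = T
(R ↓ (Q ∧ ¬P)) ↔ ¬V = F ↔ T = F
(U → S) ↑ ((R ↓ (Q ∧ ¬P)) ↔ ¬V) = F ↑ F = T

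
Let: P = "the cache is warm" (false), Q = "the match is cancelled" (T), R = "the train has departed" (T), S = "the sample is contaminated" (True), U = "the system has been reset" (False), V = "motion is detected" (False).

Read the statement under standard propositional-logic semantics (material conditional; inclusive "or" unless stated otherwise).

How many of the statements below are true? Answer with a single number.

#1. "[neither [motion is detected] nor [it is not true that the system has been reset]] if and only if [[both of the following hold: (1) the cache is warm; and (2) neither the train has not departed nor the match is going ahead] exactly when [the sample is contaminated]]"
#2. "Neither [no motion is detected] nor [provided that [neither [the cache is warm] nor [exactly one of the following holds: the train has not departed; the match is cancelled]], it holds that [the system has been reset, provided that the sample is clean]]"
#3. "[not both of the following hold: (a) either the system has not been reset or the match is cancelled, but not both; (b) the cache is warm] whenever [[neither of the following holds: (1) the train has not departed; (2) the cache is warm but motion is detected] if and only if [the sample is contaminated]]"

2

#1: This is (V ↓ ¬U) ↔ ((P ∧ (¬R ↓ ¬Q)) ↔ S).

¬U = ¬F = T
V ↓ ¬U = F ↓ T = F
¬R = ¬T = F
¬Q = ¬T = F
¬R ↓ ¬Q = F ↓ F = T
P ∧ (¬R ↓ ¬Q) = F ∧ T = F
(P ∧ (¬R ↓ ¬Q)) ↔ S = F ↔ T = F
(V ↓ ¬U) ↔ ((P ∧ (¬R ↓ ¬Q)) ↔ S) = F ↔ F = T
So #1 is true.

#2: In symbols: ¬V ↓ ((P ↓ (¬R ⊕ Q)) → (¬S → U))

¬V = ¬F = T
¬R = ¬T = F
¬R ⊕ Q = F ⊕ T = T
P ↓ (¬R ⊕ Q) = F ↓ T = F
¬S = ¬T = F
¬S → U = F → F = T
(P ↓ (¬R ⊕ Q)) → (¬S → U) = F → T = T
¬V ↓ ((P ↓ (¬R ⊕ Q)) → (¬S → U)) = T ↓ T = F
Hence #2 is false.

#3: Formalization: ((¬R ↓ (P ∧ V)) ↔ S) → ((¬U ⊕ Q) ↑ P)

¬R = ¬T = F
P ∧ V = F ∧ F = F
¬R ↓ (P ∧ V) = F ↓ F = T
(¬R ↓ (P ∧ V)) ↔ S = T ↔ T = T
¬U = ¬F = T
¬U ⊕ Q = T ⊕ T = F
(¬U ⊕ Q) ↑ P = F ↑ F = T
((¬R ↓ (P ∧ V)) ↔ S) → ((¬U ⊕ Q) ↑ P) = T → T = T
Hence #3 is true.

2 of the 3 statements are true (#1, #3).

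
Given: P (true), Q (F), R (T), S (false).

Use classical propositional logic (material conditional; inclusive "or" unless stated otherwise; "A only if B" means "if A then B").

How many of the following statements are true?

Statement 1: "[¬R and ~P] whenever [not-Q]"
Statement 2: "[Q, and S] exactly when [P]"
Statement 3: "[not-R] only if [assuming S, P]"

1

Statement 1: This is not Q -> (not R and not P).

not Q = not False = True
not R = not True = False
not P = not True = False
not R and not P = False and False = False
not Q -> (not R and not P) = True -> False = False
Thus Statement 1 is false.

Statement 2: In symbols: (Q and S) iff P

Q and S = False and False = False
(Q and S) iff P = False iff True = False
Hence Statement 2 is false.

Statement 3: This is not R -> (S -> P).

not R = not True = False
S -> P = False -> True = True
not R -> (S -> P) = False -> True = True
Hence Statement 3 is true.

True statements: 1 (Statement 3).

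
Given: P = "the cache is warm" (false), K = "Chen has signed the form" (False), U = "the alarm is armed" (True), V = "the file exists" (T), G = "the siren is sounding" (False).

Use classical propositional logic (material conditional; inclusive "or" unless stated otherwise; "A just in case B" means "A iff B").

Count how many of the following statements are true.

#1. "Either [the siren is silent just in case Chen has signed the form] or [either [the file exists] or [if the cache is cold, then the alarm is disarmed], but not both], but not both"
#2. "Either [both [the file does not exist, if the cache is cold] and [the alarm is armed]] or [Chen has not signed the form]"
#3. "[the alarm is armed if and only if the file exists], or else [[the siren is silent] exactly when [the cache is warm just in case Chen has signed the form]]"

3

#1: Formalization: (¬G ↔ K) ⊕ (V ⊕ (¬P → ¬U))

¬G = ¬F = T
¬G ↔ K = T ↔ F = F
¬P = ¬F = T
¬U = ¬T = F
¬P → ¬U = T → F = F
V ⊕ (¬P → ¬U) = T ⊕ F = T
(¬G ↔ K) ⊕ (V ⊕ (¬P → ¬U)) = F ⊕ T = T
Thus #1 is true.

#2: Formalization: ((¬P → ¬V) ∧ U) ∨ ¬K

¬P = ¬F = T
¬V = ¬T = F
¬P → ¬V = T → F = F
(¬P → ¬V) ∧ U = F ∧ T = F
¬K = ¬F = T
((¬P → ¬V) ∧ U) ∨ ¬K = F ∨ T = T
Hence #2 is true.

#3: In symbols: (U ↔ V) ∨ (¬G ↔ (P ↔ K))

U ↔ V = T ↔ T = T
¬G = ¬F = T
P ↔ K = F ↔ F = T
¬G ↔ (P ↔ K) = T ↔ T = T
(U ↔ V) ∨ (¬G ↔ (P ↔ K)) = T ∨ T = T
Hence #3 is true.

3 of the 3 statements are true.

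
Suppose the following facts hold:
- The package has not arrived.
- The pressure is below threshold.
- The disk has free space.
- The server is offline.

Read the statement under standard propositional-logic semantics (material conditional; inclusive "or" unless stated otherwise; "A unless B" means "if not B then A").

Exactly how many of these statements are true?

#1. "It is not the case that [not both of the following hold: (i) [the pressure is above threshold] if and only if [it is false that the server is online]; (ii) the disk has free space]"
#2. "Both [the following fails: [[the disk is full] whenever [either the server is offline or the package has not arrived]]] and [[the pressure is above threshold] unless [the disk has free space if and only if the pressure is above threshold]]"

0

Let Q = "the pressure is above threshold" (F), S = "the server is online" (F), R = "the disk is full" (F), P = "the package has arrived" (F).

#1: This is ¬((Q ↔ ¬S) ↑ ¬R).

¬S = ¬F = T
Q ↔ ¬S = F ↔ T = F
¬R = ¬F = T
(Q ↔ ¬S) ↑ ¬R = F ↑ T = T
¬((Q ↔ ¬S) ↑ ¬R) = ¬T = F
Thus #1 is false.

#2: In symbols: ¬((¬S ∨ ¬P) → R) ∧ (Q ∨ (¬R ↔ Q))

¬S = ¬F = T
¬P = ¬F = T
¬S ∨ ¬P = T ∨ T = T
(¬S ∨ ¬P) → R = T → F = F
¬((¬S ∨ ¬P) → R) = ¬F = T
¬R = ¬F = T
¬R ↔ Q = T ↔ F = F
Q ∨ (¬R ↔ Q) = F ∨ F = F
¬((¬S ∨ ¬P) → R) ∧ (Q ∨ (¬R ↔ Q)) = T ∧ F = F
Thus #2 is false.

Count: 0.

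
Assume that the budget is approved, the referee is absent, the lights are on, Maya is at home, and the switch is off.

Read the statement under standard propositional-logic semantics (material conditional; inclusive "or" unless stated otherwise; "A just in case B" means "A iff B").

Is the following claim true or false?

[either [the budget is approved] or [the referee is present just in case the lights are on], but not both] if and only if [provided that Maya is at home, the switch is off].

Let L = "the budget is approved" (T), S = "the referee is present" (F), P = "the lights are on" (T), N = "Maya is at home" (T), R = "the switch is on" (F).
Formalization: (L xor (S <-> P)) <-> (N -> ~R)

S <-> P = F <-> T = F
L xor (S <-> P) = T xor F = T
~R = ~F = T
N -> ~R = T -> T = T
(L xor (S <-> P)) <-> (N -> ~R) = T <-> T = T

The statement is true.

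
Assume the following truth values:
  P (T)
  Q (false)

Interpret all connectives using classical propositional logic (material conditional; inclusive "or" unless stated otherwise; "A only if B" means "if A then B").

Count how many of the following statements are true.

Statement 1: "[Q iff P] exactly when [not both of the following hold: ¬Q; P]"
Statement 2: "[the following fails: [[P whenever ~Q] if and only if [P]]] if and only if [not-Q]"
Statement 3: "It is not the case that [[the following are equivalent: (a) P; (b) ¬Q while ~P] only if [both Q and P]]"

1

Statement 1: Formalization: (Q iff P) iff (not Q nand P)

Q iff P = False iff True = False
not Q = not False = True
not Q nand P = True nand True = False
(Q iff P) iff (not Q nand P) = False iff False = True
Thus Statement 1 is true.

Statement 2: Parsed as not ((not Q -> P) iff P) iff not Q

not Q = not False = True
not Q -> P = True -> True = True
(not Q -> P) iff P = True iff True = True
not ((not Q -> P) iff P) = not True = False
not Q = not False = True
not ((not Q -> P) iff P) iff not Q = False iff True = False
Hence Statement 2 is false.

Statement 3: In symbols: not ((P iff (not Q and not P)) -> (Q and P))

not Q = not False = True
not P = not True = False
not Q and not P = True and False = False
P iff (not Q and not P) = True iff False = False
Q and P = False and True = False
(P iff (not Q and not P)) -> (Q and P) = False -> False = True
not ((P iff (not Q and not P)) -> (Q and P)) = not True = False
Thus Statement 3 is false.

Count: 1.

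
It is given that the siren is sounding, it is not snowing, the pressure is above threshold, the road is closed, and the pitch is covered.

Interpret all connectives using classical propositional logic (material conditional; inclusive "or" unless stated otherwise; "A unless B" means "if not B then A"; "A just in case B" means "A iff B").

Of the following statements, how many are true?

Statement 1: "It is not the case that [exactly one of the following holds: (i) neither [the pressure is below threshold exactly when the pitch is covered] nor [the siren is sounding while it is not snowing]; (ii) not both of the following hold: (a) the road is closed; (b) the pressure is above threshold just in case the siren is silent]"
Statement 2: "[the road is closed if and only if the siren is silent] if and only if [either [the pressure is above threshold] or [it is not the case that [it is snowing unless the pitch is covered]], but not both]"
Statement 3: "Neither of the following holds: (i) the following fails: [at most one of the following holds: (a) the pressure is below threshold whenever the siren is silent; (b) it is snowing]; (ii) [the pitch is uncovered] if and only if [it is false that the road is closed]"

0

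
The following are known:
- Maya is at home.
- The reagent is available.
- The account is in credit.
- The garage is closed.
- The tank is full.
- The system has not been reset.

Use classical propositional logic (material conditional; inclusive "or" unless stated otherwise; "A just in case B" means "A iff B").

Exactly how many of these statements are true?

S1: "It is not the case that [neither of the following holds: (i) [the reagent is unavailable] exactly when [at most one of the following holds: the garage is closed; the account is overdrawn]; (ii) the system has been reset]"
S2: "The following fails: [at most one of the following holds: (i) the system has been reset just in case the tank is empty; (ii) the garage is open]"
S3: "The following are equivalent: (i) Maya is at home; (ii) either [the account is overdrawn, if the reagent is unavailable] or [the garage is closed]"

1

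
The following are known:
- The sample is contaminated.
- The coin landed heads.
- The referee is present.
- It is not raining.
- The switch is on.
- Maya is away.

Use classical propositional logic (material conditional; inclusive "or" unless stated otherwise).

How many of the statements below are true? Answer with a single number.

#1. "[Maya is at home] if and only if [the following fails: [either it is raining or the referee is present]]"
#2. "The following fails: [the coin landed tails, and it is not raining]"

Let V = "Maya is at home" (F), S = "it is raining" (F), R = "the referee is present" (T), Q = "the coin landed heads" (T).

#1: Formalization: V ↔ ¬(S ∨ R)

S ∨ R = F ∨ T = T
¬(S ∨ R) = ¬T = F
V ↔ ¬(S ∨ R) = F ↔ F = T
Hence #1 is true.

#2: This is ¬(¬Q ∧ ¬S).

¬Q = ¬T = F
¬S = ¬F = T
¬Q ∧ ¬S = F ∧ T = F
¬(¬Q ∧ ¬S) = ¬F = T
Hence #2 is true.

2 of the 2 statements are true.

2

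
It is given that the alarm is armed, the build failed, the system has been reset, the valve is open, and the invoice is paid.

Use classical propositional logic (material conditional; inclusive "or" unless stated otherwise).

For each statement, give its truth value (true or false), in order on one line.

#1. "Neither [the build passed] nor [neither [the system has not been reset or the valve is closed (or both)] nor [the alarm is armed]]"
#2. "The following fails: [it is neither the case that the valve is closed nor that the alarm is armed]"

#1 True / #2 True

Let M = "the build passed" (False), W = "the system has been reset" (True), H = "the valve is open" (True), D = "the alarm is armed" (True).

#1: Formalization: M nor ((not W or not H) nor D)

not W = not True = False
not H = not True = False
not W or not H = False or False = False
(not W or not H) nor D = False nor True = False
M nor ((not W or not H) nor D) = False nor False = True
Thus #1 is true.

#2: In symbols: not (not H nor D)

not H = not True = False
not H nor D = False nor True = False
not (not H nor D) = not False = True
Hence #2 is true.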